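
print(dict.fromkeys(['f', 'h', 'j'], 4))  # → {'f': 4, 'h': 4, 'j': 4}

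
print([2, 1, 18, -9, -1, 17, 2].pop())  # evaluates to 2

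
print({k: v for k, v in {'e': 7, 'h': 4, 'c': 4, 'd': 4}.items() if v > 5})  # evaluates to {'e': 7}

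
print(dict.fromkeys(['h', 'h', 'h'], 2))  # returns {'h': 2}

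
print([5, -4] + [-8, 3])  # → [5, -4, -8, 3]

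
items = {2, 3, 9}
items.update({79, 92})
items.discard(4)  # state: {2, 3, 9, 79, 92}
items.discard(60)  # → {2, 3, 9, 79, 92}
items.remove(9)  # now {2, 3, 79, 92}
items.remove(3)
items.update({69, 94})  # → {2, 69, 79, 92, 94}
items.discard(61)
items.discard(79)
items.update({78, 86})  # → {2, 69, 78, 86, 92, 94}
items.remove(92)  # {2, 69, 78, 86, 94}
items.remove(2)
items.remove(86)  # {69, 78, 94}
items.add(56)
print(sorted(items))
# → [56, 69, 78, 94]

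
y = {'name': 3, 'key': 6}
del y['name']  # {'key': 6}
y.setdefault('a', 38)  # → 38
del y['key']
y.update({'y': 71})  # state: {'a': 38, 'y': 71}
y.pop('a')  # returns 38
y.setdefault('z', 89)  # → 89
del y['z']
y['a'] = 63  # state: {'y': 71, 'a': 63}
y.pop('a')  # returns 63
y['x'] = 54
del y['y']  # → {'x': 54}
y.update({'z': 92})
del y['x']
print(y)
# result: {'z': 92}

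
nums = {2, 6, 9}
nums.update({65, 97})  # {2, 6, 9, 65, 97}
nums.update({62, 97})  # {2, 6, 9, 62, 65, 97}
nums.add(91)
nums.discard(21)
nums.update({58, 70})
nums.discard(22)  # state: {2, 6, 9, 58, 62, 65, 70, 91, 97}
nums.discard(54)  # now {2, 6, 9, 58, 62, 65, 70, 91, 97}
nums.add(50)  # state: {2, 6, 9, 50, 58, 62, 65, 70, 91, 97}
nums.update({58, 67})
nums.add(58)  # {2, 6, 9, 50, 58, 62, 65, 67, 70, 91, 97}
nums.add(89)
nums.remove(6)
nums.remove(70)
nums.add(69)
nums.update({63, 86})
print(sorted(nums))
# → [2, 9, 50, 58, 62, 63, 65, 67, 69, 86, 89, 91, 97]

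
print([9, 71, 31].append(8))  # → None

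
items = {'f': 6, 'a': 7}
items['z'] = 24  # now {'f': 6, 'a': 7, 'z': 24}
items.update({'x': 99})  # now {'f': 6, 'a': 7, 'z': 24, 'x': 99}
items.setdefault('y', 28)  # 28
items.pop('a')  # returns 7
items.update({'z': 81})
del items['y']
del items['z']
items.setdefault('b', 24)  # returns 24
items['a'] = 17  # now {'f': 6, 'x': 99, 'b': 24, 'a': 17}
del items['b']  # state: {'f': 6, 'x': 99, 'a': 17}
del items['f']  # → {'x': 99, 'a': 17}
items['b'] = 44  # {'x': 99, 'a': 17, 'b': 44}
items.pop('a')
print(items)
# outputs {'x': 99, 'b': 44}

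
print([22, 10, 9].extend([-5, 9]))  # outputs None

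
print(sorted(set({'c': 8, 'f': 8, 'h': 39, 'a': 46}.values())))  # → [8, 39, 46]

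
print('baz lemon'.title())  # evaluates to Baz Lemon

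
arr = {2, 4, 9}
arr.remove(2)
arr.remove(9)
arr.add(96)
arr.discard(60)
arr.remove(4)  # {96}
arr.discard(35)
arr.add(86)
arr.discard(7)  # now {86, 96}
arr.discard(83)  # {86, 96}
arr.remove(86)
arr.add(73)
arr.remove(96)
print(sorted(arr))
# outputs [73]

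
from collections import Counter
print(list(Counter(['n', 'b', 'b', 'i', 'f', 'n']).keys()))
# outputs ['n', 'b', 'i', 'f']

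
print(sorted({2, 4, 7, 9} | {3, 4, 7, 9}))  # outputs [2, 3, 4, 7, 9]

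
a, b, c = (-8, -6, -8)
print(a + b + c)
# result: -22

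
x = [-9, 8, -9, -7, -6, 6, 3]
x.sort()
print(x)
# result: [-9, -9, -7, -6, 3, 6, 8]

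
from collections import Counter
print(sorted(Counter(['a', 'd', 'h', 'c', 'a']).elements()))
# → ['a', 'a', 'c', 'd', 'h']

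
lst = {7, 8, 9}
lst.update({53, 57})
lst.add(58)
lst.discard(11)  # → {7, 8, 9, 53, 57, 58}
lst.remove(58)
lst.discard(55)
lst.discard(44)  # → {7, 8, 9, 53, 57}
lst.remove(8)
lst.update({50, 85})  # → {7, 9, 50, 53, 57, 85}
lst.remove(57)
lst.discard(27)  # {7, 9, 50, 53, 85}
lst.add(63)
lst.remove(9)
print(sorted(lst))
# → [7, 50, 53, 63, 85]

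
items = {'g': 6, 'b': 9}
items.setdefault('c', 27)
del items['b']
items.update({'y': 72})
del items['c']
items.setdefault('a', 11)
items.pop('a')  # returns 11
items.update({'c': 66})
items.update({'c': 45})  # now {'g': 6, 'y': 72, 'c': 45}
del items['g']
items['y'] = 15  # {'y': 15, 'c': 45}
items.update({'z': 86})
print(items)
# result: {'y': 15, 'c': 45, 'z': 86}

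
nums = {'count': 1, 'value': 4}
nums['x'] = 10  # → {'count': 1, 'value': 4, 'x': 10}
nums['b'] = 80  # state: {'count': 1, 'value': 4, 'x': 10, 'b': 80}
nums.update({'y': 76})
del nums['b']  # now {'count': 1, 'value': 4, 'x': 10, 'y': 76}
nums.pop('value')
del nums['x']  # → {'count': 1, 'y': 76}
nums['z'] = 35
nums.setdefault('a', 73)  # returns 73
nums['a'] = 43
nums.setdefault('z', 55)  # 35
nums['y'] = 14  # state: {'count': 1, 'y': 14, 'z': 35, 'a': 43}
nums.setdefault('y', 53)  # 14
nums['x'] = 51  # {'count': 1, 'y': 14, 'z': 35, 'a': 43, 'x': 51}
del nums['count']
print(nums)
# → {'y': 14, 'z': 35, 'a': 43, 'x': 51}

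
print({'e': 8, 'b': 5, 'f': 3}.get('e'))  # 8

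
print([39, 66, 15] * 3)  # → [39, 66, 15, 39, 66, 15, 39, 66, 15]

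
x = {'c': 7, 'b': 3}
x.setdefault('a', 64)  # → 64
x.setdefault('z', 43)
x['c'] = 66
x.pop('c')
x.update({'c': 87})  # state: {'b': 3, 'a': 64, 'z': 43, 'c': 87}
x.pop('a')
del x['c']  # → {'b': 3, 'z': 43}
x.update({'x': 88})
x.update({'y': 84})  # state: {'b': 3, 'z': 43, 'x': 88, 'y': 84}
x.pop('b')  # 3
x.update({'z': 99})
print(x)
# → {'z': 99, 'x': 88, 'y': 84}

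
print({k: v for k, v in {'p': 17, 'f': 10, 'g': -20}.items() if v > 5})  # {'p': 17, 'f': 10}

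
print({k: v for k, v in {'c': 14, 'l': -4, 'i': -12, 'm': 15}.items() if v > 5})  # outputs {'c': 14, 'm': 15}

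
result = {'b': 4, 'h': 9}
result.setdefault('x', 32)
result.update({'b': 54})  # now {'b': 54, 'h': 9, 'x': 32}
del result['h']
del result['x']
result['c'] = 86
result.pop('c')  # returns 86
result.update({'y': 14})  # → {'b': 54, 'y': 14}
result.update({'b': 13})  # {'b': 13, 'y': 14}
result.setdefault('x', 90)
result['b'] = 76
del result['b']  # {'y': 14, 'x': 90}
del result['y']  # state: {'x': 90}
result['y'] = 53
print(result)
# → {'x': 90, 'y': 53}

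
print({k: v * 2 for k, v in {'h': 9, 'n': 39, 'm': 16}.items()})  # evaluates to {'h': 18, 'n': 78, 'm': 32}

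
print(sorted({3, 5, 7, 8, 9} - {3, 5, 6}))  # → [7, 8, 9]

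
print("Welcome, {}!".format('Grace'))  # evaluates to Welcome, Grace!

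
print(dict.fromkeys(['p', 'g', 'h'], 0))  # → {'p': 0, 'g': 0, 'h': 0}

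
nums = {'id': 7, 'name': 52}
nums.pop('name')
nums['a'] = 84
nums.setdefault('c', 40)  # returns 40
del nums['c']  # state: {'id': 7, 'a': 84}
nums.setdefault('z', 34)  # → 34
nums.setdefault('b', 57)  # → 57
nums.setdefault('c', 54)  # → 54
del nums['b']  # {'id': 7, 'a': 84, 'z': 34, 'c': 54}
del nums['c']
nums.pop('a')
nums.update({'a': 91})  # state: {'id': 7, 'z': 34, 'a': 91}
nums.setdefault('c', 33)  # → 33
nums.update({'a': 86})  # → {'id': 7, 'z': 34, 'a': 86, 'c': 33}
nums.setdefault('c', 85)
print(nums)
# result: {'id': 7, 'z': 34, 'a': 86, 'c': 33}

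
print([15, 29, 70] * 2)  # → [15, 29, 70, 15, 29, 70]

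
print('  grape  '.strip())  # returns grape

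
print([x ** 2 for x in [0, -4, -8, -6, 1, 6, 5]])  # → [0, 16, 64, 36, 1, 36, 25]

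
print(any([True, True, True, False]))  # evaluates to True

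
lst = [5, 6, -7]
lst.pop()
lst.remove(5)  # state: [6]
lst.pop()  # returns 6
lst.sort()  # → []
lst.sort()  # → []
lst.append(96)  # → [96]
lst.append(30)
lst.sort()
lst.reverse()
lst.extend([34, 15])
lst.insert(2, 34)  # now [96, 30, 34, 34, 15]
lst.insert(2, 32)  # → [96, 30, 32, 34, 34, 15]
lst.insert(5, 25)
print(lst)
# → [96, 30, 32, 34, 34, 25, 15]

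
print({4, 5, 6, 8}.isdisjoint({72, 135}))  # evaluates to True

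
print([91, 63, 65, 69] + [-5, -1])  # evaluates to [91, 63, 65, 69, -5, -1]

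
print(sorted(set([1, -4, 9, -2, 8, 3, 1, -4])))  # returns [-4, -2, 1, 3, 8, 9]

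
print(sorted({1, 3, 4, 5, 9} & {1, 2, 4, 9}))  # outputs [1, 4, 9]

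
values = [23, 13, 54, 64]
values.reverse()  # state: [64, 54, 13, 23]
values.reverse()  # [23, 13, 54, 64]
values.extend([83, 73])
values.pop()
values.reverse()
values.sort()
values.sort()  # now [13, 23, 54, 64, 83]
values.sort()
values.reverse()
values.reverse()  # [13, 23, 54, 64, 83]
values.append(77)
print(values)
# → [13, 23, 54, 64, 83, 77]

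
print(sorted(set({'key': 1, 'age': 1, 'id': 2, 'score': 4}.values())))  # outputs [1, 2, 4]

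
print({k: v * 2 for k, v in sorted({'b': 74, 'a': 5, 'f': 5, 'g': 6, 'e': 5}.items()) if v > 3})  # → {'a': 10, 'b': 148, 'e': 10, 'f': 10, 'g': 12}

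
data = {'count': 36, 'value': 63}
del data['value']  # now {'count': 36}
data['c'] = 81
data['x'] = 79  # {'count': 36, 'c': 81, 'x': 79}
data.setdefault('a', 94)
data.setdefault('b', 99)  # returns 99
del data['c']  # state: {'count': 36, 'x': 79, 'a': 94, 'b': 99}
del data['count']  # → {'x': 79, 'a': 94, 'b': 99}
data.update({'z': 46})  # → {'x': 79, 'a': 94, 'b': 99, 'z': 46}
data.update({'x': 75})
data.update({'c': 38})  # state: {'x': 75, 'a': 94, 'b': 99, 'z': 46, 'c': 38}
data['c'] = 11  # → {'x': 75, 'a': 94, 'b': 99, 'z': 46, 'c': 11}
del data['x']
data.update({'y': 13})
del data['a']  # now {'b': 99, 'z': 46, 'c': 11, 'y': 13}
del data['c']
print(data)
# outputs {'b': 99, 'z': 46, 'y': 13}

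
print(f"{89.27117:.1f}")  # 89.3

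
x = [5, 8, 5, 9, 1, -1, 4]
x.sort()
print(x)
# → [-1, 1, 4, 5, 5, 8, 9]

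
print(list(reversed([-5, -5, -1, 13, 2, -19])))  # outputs [-19, 2, 13, -1, -5, -5]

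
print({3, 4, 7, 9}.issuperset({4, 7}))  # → True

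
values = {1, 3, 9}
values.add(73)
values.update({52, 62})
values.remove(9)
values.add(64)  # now {1, 3, 52, 62, 64, 73}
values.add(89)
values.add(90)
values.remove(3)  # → {1, 52, 62, 64, 73, 89, 90}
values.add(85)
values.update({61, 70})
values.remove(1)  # {52, 61, 62, 64, 70, 73, 85, 89, 90}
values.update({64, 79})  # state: {52, 61, 62, 64, 70, 73, 79, 85, 89, 90}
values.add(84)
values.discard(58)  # {52, 61, 62, 64, 70, 73, 79, 84, 85, 89, 90}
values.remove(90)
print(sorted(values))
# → [52, 61, 62, 64, 70, 73, 79, 84, 85, 89]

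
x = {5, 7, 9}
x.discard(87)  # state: {5, 7, 9}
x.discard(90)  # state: {5, 7, 9}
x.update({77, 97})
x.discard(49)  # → {5, 7, 9, 77, 97}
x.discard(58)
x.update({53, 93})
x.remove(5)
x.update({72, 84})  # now {7, 9, 53, 72, 77, 84, 93, 97}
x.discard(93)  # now {7, 9, 53, 72, 77, 84, 97}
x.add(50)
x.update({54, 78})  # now {7, 9, 50, 53, 54, 72, 77, 78, 84, 97}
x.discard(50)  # {7, 9, 53, 54, 72, 77, 78, 84, 97}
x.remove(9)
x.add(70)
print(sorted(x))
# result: [7, 53, 54, 70, 72, 77, 78, 84, 97]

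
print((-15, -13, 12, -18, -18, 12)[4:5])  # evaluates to (-18,)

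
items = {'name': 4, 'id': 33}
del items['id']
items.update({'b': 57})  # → {'name': 4, 'b': 57}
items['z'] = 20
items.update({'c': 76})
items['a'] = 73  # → {'name': 4, 'b': 57, 'z': 20, 'c': 76, 'a': 73}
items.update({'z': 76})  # {'name': 4, 'b': 57, 'z': 76, 'c': 76, 'a': 73}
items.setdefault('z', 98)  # 76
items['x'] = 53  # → {'name': 4, 'b': 57, 'z': 76, 'c': 76, 'a': 73, 'x': 53}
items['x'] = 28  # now {'name': 4, 'b': 57, 'z': 76, 'c': 76, 'a': 73, 'x': 28}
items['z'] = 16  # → {'name': 4, 'b': 57, 'z': 16, 'c': 76, 'a': 73, 'x': 28}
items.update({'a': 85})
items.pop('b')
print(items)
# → {'name': 4, 'z': 16, 'c': 76, 'a': 85, 'x': 28}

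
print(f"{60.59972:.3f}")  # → 60.600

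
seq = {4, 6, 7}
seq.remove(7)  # {4, 6}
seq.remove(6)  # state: {4}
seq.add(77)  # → {4, 77}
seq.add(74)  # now {4, 74, 77}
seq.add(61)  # {4, 61, 74, 77}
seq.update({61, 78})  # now {4, 61, 74, 77, 78}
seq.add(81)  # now {4, 61, 74, 77, 78, 81}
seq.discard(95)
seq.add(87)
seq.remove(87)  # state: {4, 61, 74, 77, 78, 81}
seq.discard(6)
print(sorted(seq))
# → [4, 61, 74, 77, 78, 81]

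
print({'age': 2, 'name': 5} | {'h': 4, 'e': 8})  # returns {'age': 2, 'name': 5, 'h': 4, 'e': 8}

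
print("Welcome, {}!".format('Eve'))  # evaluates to Welcome, Eve!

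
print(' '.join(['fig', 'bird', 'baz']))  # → fig bird baz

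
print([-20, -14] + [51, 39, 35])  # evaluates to [-20, -14, 51, 39, 35]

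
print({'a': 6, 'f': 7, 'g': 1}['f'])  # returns 7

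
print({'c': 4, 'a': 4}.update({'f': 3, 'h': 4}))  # None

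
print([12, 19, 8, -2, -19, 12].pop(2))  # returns 8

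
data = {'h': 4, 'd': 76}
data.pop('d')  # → 76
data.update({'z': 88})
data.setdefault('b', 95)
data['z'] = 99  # {'h': 4, 'z': 99, 'b': 95}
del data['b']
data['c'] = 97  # {'h': 4, 'z': 99, 'c': 97}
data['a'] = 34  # {'h': 4, 'z': 99, 'c': 97, 'a': 34}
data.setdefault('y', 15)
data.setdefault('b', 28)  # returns 28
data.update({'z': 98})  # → {'h': 4, 'z': 98, 'c': 97, 'a': 34, 'y': 15, 'b': 28}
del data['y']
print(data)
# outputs {'h': 4, 'z': 98, 'c': 97, 'a': 34, 'b': 28}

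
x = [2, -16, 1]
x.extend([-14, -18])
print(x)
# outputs [2, -16, 1, -14, -18]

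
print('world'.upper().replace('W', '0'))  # 0ORLD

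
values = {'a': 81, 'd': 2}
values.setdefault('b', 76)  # 76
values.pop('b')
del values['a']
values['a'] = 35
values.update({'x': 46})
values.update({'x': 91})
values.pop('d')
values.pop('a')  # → 35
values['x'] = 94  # {'x': 94}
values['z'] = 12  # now {'x': 94, 'z': 12}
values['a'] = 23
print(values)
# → {'x': 94, 'z': 12, 'a': 23}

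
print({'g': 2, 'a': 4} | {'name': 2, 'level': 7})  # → {'g': 2, 'a': 4, 'name': 2, 'level': 7}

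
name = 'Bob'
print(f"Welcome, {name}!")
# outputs Welcome, Bob!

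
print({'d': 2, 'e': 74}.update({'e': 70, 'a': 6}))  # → None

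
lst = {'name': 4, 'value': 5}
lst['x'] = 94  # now {'name': 4, 'value': 5, 'x': 94}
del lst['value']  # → {'name': 4, 'x': 94}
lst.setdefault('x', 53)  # 94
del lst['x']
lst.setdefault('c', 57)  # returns 57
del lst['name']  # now {'c': 57}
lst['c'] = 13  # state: {'c': 13}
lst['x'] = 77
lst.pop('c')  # 13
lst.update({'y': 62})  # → {'x': 77, 'y': 62}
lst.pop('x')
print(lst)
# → {'y': 62}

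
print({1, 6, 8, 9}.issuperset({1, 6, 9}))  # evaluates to True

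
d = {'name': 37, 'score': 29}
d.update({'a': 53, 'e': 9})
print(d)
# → {'name': 37, 'score': 29, 'a': 53, 'e': 9}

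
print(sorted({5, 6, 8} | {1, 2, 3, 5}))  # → [1, 2, 3, 5, 6, 8]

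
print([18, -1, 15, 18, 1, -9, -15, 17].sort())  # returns None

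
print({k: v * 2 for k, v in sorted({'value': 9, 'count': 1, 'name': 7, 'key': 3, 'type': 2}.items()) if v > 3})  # {'name': 14, 'value': 18}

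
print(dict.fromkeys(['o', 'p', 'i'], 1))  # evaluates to {'o': 1, 'p': 1, 'i': 1}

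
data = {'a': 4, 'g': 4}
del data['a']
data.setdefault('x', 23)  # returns 23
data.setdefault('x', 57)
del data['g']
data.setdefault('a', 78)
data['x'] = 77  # {'x': 77, 'a': 78}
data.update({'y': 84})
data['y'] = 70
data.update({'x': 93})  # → {'x': 93, 'a': 78, 'y': 70}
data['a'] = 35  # {'x': 93, 'a': 35, 'y': 70}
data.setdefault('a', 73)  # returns 35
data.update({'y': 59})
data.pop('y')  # 59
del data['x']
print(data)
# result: {'a': 35}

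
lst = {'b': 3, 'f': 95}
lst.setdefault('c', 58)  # 58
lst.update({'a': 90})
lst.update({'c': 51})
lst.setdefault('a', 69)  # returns 90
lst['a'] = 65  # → {'b': 3, 'f': 95, 'c': 51, 'a': 65}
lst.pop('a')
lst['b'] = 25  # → {'b': 25, 'f': 95, 'c': 51}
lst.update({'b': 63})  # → {'b': 63, 'f': 95, 'c': 51}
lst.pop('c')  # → 51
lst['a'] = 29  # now {'b': 63, 'f': 95, 'a': 29}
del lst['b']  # {'f': 95, 'a': 29}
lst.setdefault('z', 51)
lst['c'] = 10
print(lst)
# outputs {'f': 95, 'a': 29, 'z': 51, 'c': 10}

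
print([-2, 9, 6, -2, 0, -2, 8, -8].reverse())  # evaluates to None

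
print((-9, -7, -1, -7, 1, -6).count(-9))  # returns 1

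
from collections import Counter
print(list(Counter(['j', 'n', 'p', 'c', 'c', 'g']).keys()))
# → ['j', 'n', 'p', 'c', 'g']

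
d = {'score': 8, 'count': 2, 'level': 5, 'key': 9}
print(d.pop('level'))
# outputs 5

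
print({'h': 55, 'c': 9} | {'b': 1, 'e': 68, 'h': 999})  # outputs {'h': 999, 'c': 9, 'b': 1, 'e': 68}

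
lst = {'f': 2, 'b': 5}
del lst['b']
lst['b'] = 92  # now {'f': 2, 'b': 92}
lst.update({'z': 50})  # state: {'f': 2, 'b': 92, 'z': 50}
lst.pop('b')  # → 92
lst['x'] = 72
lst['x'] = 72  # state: {'f': 2, 'z': 50, 'x': 72}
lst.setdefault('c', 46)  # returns 46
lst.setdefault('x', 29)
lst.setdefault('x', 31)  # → 72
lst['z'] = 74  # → {'f': 2, 'z': 74, 'x': 72, 'c': 46}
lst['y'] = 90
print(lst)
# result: {'f': 2, 'z': 74, 'x': 72, 'c': 46, 'y': 90}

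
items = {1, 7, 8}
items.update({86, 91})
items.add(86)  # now {1, 7, 8, 86, 91}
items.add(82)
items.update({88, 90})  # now {1, 7, 8, 82, 86, 88, 90, 91}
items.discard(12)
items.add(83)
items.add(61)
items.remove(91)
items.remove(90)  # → {1, 7, 8, 61, 82, 83, 86, 88}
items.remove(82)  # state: {1, 7, 8, 61, 83, 86, 88}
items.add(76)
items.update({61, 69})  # {1, 7, 8, 61, 69, 76, 83, 86, 88}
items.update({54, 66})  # {1, 7, 8, 54, 61, 66, 69, 76, 83, 86, 88}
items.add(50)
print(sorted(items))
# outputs [1, 7, 8, 50, 54, 61, 66, 69, 76, 83, 86, 88]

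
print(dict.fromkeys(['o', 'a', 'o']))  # {'o': None, 'a': None}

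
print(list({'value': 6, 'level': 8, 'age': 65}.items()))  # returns [('value', 6), ('level', 8), ('age', 65)]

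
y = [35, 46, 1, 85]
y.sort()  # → [1, 35, 46, 85]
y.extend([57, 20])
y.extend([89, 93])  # [1, 35, 46, 85, 57, 20, 89, 93]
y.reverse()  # [93, 89, 20, 57, 85, 46, 35, 1]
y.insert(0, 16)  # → [16, 93, 89, 20, 57, 85, 46, 35, 1]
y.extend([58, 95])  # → [16, 93, 89, 20, 57, 85, 46, 35, 1, 58, 95]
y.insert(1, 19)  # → [16, 19, 93, 89, 20, 57, 85, 46, 35, 1, 58, 95]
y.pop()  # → 95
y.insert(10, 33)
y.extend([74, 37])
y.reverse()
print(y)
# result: [37, 74, 58, 33, 1, 35, 46, 85, 57, 20, 89, 93, 19, 16]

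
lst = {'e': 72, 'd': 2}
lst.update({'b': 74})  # {'e': 72, 'd': 2, 'b': 74}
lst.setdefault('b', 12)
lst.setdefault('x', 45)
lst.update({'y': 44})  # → {'e': 72, 'd': 2, 'b': 74, 'x': 45, 'y': 44}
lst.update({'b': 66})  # {'e': 72, 'd': 2, 'b': 66, 'x': 45, 'y': 44}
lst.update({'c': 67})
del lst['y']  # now {'e': 72, 'd': 2, 'b': 66, 'x': 45, 'c': 67}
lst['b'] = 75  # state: {'e': 72, 'd': 2, 'b': 75, 'x': 45, 'c': 67}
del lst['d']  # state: {'e': 72, 'b': 75, 'x': 45, 'c': 67}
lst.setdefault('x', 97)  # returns 45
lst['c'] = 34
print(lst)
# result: {'e': 72, 'b': 75, 'x': 45, 'c': 34}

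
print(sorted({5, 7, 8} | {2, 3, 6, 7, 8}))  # [2, 3, 5, 6, 7, 8]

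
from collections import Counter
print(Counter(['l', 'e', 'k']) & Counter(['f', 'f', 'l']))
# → Counter({'l': 1})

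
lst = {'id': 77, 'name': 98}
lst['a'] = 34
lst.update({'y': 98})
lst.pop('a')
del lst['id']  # {'name': 98, 'y': 98}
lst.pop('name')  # 98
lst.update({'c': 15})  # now {'y': 98, 'c': 15}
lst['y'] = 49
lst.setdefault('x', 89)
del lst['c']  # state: {'y': 49, 'x': 89}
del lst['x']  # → {'y': 49}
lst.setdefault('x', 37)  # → 37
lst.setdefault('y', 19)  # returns 49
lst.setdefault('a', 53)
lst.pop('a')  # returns 53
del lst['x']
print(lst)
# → {'y': 49}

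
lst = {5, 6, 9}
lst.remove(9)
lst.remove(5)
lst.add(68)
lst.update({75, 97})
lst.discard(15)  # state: {6, 68, 75, 97}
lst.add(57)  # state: {6, 57, 68, 75, 97}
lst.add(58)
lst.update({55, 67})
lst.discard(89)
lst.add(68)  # {6, 55, 57, 58, 67, 68, 75, 97}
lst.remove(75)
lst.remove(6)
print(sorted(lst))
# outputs [55, 57, 58, 67, 68, 97]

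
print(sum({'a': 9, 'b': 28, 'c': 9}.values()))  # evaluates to 46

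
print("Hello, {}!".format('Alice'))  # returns Hello, Alice!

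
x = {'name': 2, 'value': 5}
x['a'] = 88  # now {'name': 2, 'value': 5, 'a': 88}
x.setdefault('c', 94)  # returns 94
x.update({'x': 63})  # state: {'name': 2, 'value': 5, 'a': 88, 'c': 94, 'x': 63}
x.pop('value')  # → 5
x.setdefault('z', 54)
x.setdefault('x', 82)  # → 63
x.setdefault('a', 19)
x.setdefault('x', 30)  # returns 63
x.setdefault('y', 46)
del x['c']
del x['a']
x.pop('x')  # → 63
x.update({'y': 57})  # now {'name': 2, 'z': 54, 'y': 57}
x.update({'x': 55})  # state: {'name': 2, 'z': 54, 'y': 57, 'x': 55}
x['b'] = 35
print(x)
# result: {'name': 2, 'z': 54, 'y': 57, 'x': 55, 'b': 35}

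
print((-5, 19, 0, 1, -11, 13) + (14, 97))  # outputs (-5, 19, 0, 1, -11, 13, 14, 97)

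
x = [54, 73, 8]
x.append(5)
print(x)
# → [54, 73, 8, 5]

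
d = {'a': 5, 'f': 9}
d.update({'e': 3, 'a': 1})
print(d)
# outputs {'a': 1, 'f': 9, 'e': 3}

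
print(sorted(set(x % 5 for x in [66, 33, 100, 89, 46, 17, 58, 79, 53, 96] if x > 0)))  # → [0, 1, 2, 3, 4]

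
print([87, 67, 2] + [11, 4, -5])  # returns [87, 67, 2, 11, 4, -5]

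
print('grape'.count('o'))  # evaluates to 0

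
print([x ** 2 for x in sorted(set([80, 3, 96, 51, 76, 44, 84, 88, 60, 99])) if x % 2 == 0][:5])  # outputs [1936, 3600, 5776, 6400, 7056]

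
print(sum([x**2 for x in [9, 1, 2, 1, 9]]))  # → 168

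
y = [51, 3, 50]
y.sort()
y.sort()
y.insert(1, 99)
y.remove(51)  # [3, 99, 50]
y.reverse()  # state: [50, 99, 3]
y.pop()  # 3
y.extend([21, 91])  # [50, 99, 21, 91]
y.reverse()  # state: [91, 21, 99, 50]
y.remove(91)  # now [21, 99, 50]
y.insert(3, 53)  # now [21, 99, 50, 53]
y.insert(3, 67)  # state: [21, 99, 50, 67, 53]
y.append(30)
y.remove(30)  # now [21, 99, 50, 67, 53]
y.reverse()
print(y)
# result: [53, 67, 50, 99, 21]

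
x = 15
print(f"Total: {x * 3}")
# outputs Total: 45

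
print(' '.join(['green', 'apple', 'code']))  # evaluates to green apple code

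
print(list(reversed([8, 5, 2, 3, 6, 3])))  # [3, 6, 3, 2, 5, 8]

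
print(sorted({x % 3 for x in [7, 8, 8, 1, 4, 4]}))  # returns [1, 2]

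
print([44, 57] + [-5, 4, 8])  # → [44, 57, -5, 4, 8]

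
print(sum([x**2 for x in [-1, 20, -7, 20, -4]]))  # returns 866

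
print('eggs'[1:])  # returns ggs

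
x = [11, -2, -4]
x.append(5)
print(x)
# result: [11, -2, -4, 5]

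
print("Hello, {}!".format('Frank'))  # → Hello, Frank!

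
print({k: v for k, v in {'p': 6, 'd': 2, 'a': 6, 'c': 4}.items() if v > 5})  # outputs {'p': 6, 'a': 6}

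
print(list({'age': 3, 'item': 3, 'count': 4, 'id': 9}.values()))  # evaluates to [3, 3, 4, 9]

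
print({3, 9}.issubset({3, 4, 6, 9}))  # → True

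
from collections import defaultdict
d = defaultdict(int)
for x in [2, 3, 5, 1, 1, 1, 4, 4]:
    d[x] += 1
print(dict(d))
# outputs {2: 1, 3: 1, 5: 1, 1: 3, 4: 2}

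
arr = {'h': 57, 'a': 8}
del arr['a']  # {'h': 57}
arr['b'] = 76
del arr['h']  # {'b': 76}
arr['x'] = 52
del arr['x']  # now {'b': 76}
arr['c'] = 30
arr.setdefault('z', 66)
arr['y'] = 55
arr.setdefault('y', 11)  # 55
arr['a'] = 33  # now {'b': 76, 'c': 30, 'z': 66, 'y': 55, 'a': 33}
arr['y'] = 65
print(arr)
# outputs {'b': 76, 'c': 30, 'z': 66, 'y': 65, 'a': 33}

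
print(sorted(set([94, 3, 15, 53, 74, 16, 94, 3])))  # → [3, 15, 16, 53, 74, 94]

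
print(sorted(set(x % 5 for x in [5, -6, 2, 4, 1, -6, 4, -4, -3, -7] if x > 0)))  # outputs [0, 1, 2, 4]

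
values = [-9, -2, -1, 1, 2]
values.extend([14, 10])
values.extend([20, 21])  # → [-9, -2, -1, 1, 2, 14, 10, 20, 21]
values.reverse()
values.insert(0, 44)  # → [44, 21, 20, 10, 14, 2, 1, -1, -2, -9]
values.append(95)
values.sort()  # [-9, -2, -1, 1, 2, 10, 14, 20, 21, 44, 95]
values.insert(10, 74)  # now [-9, -2, -1, 1, 2, 10, 14, 20, 21, 44, 74, 95]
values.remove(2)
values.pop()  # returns 95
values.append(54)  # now [-9, -2, -1, 1, 10, 14, 20, 21, 44, 74, 54]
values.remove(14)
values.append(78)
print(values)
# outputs [-9, -2, -1, 1, 10, 20, 21, 44, 74, 54, 78]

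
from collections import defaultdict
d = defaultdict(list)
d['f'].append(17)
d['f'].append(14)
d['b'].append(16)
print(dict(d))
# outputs {'f': [17, 14], 'b': [16]}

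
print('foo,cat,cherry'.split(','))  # ['foo', 'cat', 'cherry']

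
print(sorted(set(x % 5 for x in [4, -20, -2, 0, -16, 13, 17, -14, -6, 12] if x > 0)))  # [2, 3, 4]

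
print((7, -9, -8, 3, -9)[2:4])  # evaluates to (-8, 3)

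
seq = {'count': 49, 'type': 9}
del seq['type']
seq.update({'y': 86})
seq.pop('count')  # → 49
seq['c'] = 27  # {'y': 86, 'c': 27}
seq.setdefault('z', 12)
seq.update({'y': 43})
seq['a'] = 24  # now {'y': 43, 'c': 27, 'z': 12, 'a': 24}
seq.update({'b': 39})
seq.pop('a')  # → 24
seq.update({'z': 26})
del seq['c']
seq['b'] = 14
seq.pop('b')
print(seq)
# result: {'y': 43, 'z': 26}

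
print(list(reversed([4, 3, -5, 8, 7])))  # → [7, 8, -5, 3, 4]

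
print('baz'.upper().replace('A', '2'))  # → B2Z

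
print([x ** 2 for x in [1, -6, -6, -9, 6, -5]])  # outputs [1, 36, 36, 81, 36, 25]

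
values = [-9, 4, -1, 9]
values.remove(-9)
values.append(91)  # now [4, -1, 9, 91]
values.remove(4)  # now [-1, 9, 91]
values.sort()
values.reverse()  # [91, 9, -1]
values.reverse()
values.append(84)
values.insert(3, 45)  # [-1, 9, 91, 45, 84]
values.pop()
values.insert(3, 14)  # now [-1, 9, 91, 14, 45]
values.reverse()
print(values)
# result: [45, 14, 91, 9, -1]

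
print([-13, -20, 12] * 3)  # [-13, -20, 12, -13, -20, 12, -13, -20, 12]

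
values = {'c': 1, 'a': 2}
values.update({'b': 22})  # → {'c': 1, 'a': 2, 'b': 22}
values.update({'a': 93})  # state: {'c': 1, 'a': 93, 'b': 22}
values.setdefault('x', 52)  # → 52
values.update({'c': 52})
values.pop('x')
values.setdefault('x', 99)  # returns 99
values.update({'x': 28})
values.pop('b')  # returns 22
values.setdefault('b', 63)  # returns 63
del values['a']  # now {'c': 52, 'x': 28, 'b': 63}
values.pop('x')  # 28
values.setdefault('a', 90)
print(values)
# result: {'c': 52, 'b': 63, 'a': 90}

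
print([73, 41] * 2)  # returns [73, 41, 73, 41]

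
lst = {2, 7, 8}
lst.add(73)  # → {2, 7, 8, 73}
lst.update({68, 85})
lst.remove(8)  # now {2, 7, 68, 73, 85}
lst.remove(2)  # {7, 68, 73, 85}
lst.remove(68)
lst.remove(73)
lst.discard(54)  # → {7, 85}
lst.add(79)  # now {7, 79, 85}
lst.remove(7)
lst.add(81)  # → {79, 81, 85}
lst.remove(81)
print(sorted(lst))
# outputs [79, 85]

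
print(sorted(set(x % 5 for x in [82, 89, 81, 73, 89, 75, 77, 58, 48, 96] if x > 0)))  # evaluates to [0, 1, 2, 3, 4]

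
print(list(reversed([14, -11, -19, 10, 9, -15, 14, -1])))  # [-1, 14, -15, 9, 10, -19, -11, 14]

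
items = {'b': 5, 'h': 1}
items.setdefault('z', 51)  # 51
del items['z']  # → {'b': 5, 'h': 1}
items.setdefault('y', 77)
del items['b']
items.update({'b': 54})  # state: {'h': 1, 'y': 77, 'b': 54}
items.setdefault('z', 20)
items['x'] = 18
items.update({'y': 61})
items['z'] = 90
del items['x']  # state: {'h': 1, 'y': 61, 'b': 54, 'z': 90}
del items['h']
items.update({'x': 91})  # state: {'y': 61, 'b': 54, 'z': 90, 'x': 91}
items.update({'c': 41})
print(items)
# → {'y': 61, 'b': 54, 'z': 90, 'x': 91, 'c': 41}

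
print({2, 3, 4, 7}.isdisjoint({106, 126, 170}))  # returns True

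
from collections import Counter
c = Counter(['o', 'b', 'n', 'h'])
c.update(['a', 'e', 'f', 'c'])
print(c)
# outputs Counter({'o': 1, 'b': 1, 'n': 1, 'h': 1, 'a': 1, 'e': 1, 'f': 1, 'c': 1})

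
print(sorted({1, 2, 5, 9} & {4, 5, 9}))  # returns [5, 9]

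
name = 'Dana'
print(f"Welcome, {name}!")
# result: Welcome, Dana!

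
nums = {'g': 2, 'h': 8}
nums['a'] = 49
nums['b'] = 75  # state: {'g': 2, 'h': 8, 'a': 49, 'b': 75}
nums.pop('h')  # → 8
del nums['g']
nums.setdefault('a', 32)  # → 49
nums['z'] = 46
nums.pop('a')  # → 49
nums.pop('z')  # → 46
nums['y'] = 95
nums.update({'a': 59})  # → {'b': 75, 'y': 95, 'a': 59}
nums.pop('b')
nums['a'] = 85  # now {'y': 95, 'a': 85}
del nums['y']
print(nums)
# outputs {'a': 85}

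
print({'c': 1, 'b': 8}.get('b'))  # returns 8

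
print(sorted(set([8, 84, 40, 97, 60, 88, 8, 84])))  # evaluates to [8, 40, 60, 84, 88, 97]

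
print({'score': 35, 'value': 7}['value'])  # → 7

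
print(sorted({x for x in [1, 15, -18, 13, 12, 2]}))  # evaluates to [-18, 1, 2, 12, 13, 15]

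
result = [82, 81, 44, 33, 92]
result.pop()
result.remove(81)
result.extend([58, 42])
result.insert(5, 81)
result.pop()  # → 81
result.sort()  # [33, 42, 44, 58, 82]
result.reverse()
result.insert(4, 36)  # [82, 58, 44, 42, 36, 33]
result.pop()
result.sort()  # [36, 42, 44, 58, 82]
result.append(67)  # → [36, 42, 44, 58, 82, 67]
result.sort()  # [36, 42, 44, 58, 67, 82]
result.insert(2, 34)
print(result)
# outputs [36, 42, 34, 44, 58, 67, 82]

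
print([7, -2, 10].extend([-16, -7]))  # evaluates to None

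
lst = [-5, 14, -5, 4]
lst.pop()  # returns 4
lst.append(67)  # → [-5, 14, -5, 67]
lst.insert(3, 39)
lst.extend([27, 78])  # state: [-5, 14, -5, 39, 67, 27, 78]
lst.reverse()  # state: [78, 27, 67, 39, -5, 14, -5]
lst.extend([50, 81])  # [78, 27, 67, 39, -5, 14, -5, 50, 81]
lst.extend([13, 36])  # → [78, 27, 67, 39, -5, 14, -5, 50, 81, 13, 36]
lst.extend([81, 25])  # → [78, 27, 67, 39, -5, 14, -5, 50, 81, 13, 36, 81, 25]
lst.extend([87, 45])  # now [78, 27, 67, 39, -5, 14, -5, 50, 81, 13, 36, 81, 25, 87, 45]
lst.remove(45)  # [78, 27, 67, 39, -5, 14, -5, 50, 81, 13, 36, 81, 25, 87]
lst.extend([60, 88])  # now [78, 27, 67, 39, -5, 14, -5, 50, 81, 13, 36, 81, 25, 87, 60, 88]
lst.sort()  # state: [-5, -5, 13, 14, 25, 27, 36, 39, 50, 60, 67, 78, 81, 81, 87, 88]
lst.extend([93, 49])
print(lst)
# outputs [-5, -5, 13, 14, 25, 27, 36, 39, 50, 60, 67, 78, 81, 81, 87, 88, 93, 49]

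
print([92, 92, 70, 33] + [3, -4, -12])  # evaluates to [92, 92, 70, 33, 3, -4, -12]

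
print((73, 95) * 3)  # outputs (73, 95, 73, 95, 73, 95)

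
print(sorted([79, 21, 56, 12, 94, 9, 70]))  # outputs [9, 12, 21, 56, 70, 79, 94]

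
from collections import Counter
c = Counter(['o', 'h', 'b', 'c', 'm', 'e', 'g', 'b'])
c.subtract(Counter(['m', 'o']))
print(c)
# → Counter({'b': 2, 'h': 1, 'c': 1, 'e': 1, 'g': 1, 'o': 0, 'm': 0})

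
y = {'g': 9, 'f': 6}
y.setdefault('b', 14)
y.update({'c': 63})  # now {'g': 9, 'f': 6, 'b': 14, 'c': 63}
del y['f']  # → {'g': 9, 'b': 14, 'c': 63}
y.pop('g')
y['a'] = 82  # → {'b': 14, 'c': 63, 'a': 82}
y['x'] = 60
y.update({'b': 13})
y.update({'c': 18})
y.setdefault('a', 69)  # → 82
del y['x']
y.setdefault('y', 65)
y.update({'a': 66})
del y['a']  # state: {'b': 13, 'c': 18, 'y': 65}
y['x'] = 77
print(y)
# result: {'b': 13, 'c': 18, 'y': 65, 'x': 77}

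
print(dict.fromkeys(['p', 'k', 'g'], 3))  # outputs {'p': 3, 'k': 3, 'g': 3}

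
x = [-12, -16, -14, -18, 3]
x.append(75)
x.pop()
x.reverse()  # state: [3, -18, -14, -16, -12]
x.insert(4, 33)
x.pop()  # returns -12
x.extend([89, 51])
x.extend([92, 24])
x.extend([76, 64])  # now [3, -18, -14, -16, 33, 89, 51, 92, 24, 76, 64]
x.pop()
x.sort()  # [-18, -16, -14, 3, 24, 33, 51, 76, 89, 92]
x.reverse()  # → [92, 89, 76, 51, 33, 24, 3, -14, -16, -18]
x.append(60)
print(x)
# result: [92, 89, 76, 51, 33, 24, 3, -14, -16, -18, 60]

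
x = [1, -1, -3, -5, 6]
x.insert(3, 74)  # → [1, -1, -3, 74, -5, 6]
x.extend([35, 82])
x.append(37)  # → [1, -1, -3, 74, -5, 6, 35, 82, 37]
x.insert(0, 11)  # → [11, 1, -1, -3, 74, -5, 6, 35, 82, 37]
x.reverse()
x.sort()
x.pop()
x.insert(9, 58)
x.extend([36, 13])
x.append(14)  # [-5, -3, -1, 1, 6, 11, 35, 37, 74, 58, 36, 13, 14]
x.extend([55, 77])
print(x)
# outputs [-5, -3, -1, 1, 6, 11, 35, 37, 74, 58, 36, 13, 14, 55, 77]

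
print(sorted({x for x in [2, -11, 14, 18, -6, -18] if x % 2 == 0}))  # [-18, -6, 2, 14, 18]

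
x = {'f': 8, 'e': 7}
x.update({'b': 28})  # {'f': 8, 'e': 7, 'b': 28}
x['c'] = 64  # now {'f': 8, 'e': 7, 'b': 28, 'c': 64}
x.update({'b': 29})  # {'f': 8, 'e': 7, 'b': 29, 'c': 64}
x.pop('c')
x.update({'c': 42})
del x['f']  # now {'e': 7, 'b': 29, 'c': 42}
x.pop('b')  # 29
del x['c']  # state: {'e': 7}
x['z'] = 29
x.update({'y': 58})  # {'e': 7, 'z': 29, 'y': 58}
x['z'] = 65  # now {'e': 7, 'z': 65, 'y': 58}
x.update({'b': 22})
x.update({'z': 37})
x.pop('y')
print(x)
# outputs {'e': 7, 'z': 37, 'b': 22}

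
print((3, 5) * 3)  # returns (3, 5, 3, 5, 3, 5)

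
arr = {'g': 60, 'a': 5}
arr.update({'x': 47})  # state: {'g': 60, 'a': 5, 'x': 47}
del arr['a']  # {'g': 60, 'x': 47}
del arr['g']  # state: {'x': 47}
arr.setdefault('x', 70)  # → 47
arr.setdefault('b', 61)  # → 61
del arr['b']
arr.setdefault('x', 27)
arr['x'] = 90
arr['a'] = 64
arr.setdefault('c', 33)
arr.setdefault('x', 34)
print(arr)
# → {'x': 90, 'a': 64, 'c': 33}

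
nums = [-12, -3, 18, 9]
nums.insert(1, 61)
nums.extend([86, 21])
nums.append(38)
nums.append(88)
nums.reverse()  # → [88, 38, 21, 86, 9, 18, -3, 61, -12]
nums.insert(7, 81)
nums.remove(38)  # [88, 21, 86, 9, 18, -3, 81, 61, -12]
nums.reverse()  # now [-12, 61, 81, -3, 18, 9, 86, 21, 88]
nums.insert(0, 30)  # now [30, -12, 61, 81, -3, 18, 9, 86, 21, 88]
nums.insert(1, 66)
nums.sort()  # [-12, -3, 9, 18, 21, 30, 61, 66, 81, 86, 88]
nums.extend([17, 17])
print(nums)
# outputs [-12, -3, 9, 18, 21, 30, 61, 66, 81, 86, 88, 17, 17]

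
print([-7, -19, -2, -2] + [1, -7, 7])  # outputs [-7, -19, -2, -2, 1, -7, 7]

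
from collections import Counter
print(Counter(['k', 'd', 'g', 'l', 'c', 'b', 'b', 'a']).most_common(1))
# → [('b', 2)]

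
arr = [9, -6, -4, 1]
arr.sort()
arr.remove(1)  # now [-6, -4, 9]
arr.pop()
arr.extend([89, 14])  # [-6, -4, 89, 14]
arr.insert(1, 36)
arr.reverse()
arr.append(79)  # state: [14, 89, -4, 36, -6, 79]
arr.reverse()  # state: [79, -6, 36, -4, 89, 14]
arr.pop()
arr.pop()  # 89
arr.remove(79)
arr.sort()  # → [-6, -4, 36]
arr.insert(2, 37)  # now [-6, -4, 37, 36]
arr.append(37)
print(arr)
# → [-6, -4, 37, 36, 37]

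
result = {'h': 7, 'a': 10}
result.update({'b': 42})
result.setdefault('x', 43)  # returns 43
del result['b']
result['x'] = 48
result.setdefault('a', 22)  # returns 10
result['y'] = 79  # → {'h': 7, 'a': 10, 'x': 48, 'y': 79}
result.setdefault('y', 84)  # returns 79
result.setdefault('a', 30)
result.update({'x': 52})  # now {'h': 7, 'a': 10, 'x': 52, 'y': 79}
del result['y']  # {'h': 7, 'a': 10, 'x': 52}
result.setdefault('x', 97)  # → 52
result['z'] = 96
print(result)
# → {'h': 7, 'a': 10, 'x': 52, 'z': 96}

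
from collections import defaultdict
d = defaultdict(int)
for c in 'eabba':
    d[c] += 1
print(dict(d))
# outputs {'e': 1, 'a': 2, 'b': 2}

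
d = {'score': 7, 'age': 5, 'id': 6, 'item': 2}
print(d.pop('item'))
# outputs 2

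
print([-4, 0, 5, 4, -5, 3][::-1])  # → [3, -5, 4, 5, 0, -4]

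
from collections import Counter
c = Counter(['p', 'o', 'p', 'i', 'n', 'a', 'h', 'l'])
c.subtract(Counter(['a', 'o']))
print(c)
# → Counter({'p': 2, 'i': 1, 'n': 1, 'h': 1, 'l': 1, 'o': 0, 'a': 0})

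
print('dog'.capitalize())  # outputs Dog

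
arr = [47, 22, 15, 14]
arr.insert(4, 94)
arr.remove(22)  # [47, 15, 14, 94]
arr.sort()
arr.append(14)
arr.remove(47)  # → [14, 15, 94, 14]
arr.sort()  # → [14, 14, 15, 94]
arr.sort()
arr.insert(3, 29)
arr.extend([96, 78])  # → [14, 14, 15, 29, 94, 96, 78]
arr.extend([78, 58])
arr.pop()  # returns 58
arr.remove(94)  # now [14, 14, 15, 29, 96, 78, 78]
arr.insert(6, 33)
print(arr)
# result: [14, 14, 15, 29, 96, 78, 33, 78]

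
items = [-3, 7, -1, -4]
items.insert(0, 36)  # [36, -3, 7, -1, -4]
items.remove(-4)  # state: [36, -3, 7, -1]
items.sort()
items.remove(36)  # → [-3, -1, 7]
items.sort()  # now [-3, -1, 7]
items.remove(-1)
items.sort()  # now [-3, 7]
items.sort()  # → [-3, 7]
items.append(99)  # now [-3, 7, 99]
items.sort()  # [-3, 7, 99]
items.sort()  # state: [-3, 7, 99]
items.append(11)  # [-3, 7, 99, 11]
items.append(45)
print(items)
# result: [-3, 7, 99, 11, 45]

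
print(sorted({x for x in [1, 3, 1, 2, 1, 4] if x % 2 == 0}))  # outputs [2, 4]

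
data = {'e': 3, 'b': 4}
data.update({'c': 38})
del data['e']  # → {'b': 4, 'c': 38}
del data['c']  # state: {'b': 4}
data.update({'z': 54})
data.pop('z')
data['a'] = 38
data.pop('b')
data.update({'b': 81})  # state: {'a': 38, 'b': 81}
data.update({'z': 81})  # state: {'a': 38, 'b': 81, 'z': 81}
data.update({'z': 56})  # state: {'a': 38, 'b': 81, 'z': 56}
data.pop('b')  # 81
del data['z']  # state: {'a': 38}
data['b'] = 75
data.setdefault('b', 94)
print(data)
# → {'a': 38, 'b': 75}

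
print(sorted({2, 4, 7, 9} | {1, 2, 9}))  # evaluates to [1, 2, 4, 7, 9]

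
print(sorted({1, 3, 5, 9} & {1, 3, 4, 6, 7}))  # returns [1, 3]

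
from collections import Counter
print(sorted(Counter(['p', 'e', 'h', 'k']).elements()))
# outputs ['e', 'h', 'k', 'p']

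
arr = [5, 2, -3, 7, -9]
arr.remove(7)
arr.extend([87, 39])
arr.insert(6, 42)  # [5, 2, -3, -9, 87, 39, 42]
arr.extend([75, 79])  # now [5, 2, -3, -9, 87, 39, 42, 75, 79]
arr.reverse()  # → [79, 75, 42, 39, 87, -9, -3, 2, 5]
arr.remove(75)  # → [79, 42, 39, 87, -9, -3, 2, 5]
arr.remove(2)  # [79, 42, 39, 87, -9, -3, 5]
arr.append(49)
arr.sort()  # [-9, -3, 5, 39, 42, 49, 79, 87]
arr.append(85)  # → [-9, -3, 5, 39, 42, 49, 79, 87, 85]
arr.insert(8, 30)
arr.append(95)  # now [-9, -3, 5, 39, 42, 49, 79, 87, 30, 85, 95]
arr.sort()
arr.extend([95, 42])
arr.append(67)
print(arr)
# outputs [-9, -3, 5, 30, 39, 42, 49, 79, 85, 87, 95, 95, 42, 67]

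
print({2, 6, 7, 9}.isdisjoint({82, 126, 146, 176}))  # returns True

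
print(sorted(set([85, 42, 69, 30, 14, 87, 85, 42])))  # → [14, 30, 42, 69, 85, 87]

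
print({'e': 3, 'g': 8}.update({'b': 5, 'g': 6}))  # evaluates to None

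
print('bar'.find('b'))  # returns 0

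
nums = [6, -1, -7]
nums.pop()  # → -7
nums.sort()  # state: [-1, 6]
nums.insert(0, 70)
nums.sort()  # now [-1, 6, 70]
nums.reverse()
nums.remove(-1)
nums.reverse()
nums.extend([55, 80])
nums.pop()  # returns 80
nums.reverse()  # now [55, 70, 6]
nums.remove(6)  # [55, 70]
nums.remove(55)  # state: [70]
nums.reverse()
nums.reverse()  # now [70]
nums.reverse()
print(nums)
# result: [70]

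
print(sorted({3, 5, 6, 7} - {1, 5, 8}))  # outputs [3, 6, 7]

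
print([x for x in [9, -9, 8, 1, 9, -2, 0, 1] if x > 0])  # [9, 8, 1, 9, 1]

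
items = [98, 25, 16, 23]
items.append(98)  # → [98, 25, 16, 23, 98]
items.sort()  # [16, 23, 25, 98, 98]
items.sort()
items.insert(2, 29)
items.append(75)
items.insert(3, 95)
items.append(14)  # [16, 23, 29, 95, 25, 98, 98, 75, 14]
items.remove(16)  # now [23, 29, 95, 25, 98, 98, 75, 14]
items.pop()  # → 14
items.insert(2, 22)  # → [23, 29, 22, 95, 25, 98, 98, 75]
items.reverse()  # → [75, 98, 98, 25, 95, 22, 29, 23]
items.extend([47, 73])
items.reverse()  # [73, 47, 23, 29, 22, 95, 25, 98, 98, 75]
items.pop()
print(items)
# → [73, 47, 23, 29, 22, 95, 25, 98, 98]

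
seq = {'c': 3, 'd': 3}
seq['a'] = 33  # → {'c': 3, 'd': 3, 'a': 33}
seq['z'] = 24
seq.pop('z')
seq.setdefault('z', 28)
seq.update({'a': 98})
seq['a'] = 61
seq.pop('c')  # 3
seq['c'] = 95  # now {'d': 3, 'a': 61, 'z': 28, 'c': 95}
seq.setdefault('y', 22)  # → 22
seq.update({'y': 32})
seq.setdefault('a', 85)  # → 61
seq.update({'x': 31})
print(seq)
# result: {'d': 3, 'a': 61, 'z': 28, 'c': 95, 'y': 32, 'x': 31}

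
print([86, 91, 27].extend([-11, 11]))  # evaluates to None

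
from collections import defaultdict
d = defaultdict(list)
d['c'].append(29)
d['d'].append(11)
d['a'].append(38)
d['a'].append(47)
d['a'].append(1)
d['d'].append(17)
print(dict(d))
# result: {'c': [29], 'd': [11, 17], 'a': [38, 47, 1]}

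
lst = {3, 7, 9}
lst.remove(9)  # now {3, 7}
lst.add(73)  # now {3, 7, 73}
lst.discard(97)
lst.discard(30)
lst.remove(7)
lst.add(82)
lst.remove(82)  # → {3, 73}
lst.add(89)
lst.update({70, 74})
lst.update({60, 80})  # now {3, 60, 70, 73, 74, 80, 89}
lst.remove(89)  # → {3, 60, 70, 73, 74, 80}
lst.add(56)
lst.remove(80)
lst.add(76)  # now {3, 56, 60, 70, 73, 74, 76}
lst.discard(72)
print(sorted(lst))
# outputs [3, 56, 60, 70, 73, 74, 76]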